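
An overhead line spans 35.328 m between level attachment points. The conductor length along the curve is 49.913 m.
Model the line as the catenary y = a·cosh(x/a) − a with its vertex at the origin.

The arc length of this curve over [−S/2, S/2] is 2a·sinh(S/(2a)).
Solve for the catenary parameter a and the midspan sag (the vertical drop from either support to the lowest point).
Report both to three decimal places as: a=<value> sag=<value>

a=11.861 sag=15.771

seed: a₀ = √(S³/(24(L−S))) = √(35.328³/(24·14.585)) = 11.223279
iter 1: u=1.573872  f(a)=+1.917e+00  f'(a)=-3.303e+00  a ← 11.223279 − (+1.917e+00/-3.303e+00) = 11.803652
iter 2: u=1.496486  f(a)=+1.587e-01  f'(a)=-2.776e+00  a ← 11.803652 − (+1.587e-01/-2.776e+00) = 11.860818
iter 3: u=1.489273  f(a)=+1.305e-03  f'(a)=-2.731e+00  a ← 11.860818 − (+1.305e-03/-2.731e+00) = 11.861296
iter 4: u=1.489213  f(a)=+8.989e-08  f'(a)=-2.730e+00  a ← 11.861296 − (+8.989e-08/-2.730e+00) = 11.861296
iter 5: u=1.489213  f(a)=+0.000e+00  f'(a)=-2.730e+00  a ← 11.861296 − (+0.000e+00/-2.730e+00) = 11.861296
converged: |Δa| < 1e-12 after 5 iterations
sag = a·(cosh(S/(2a)) − 1) = 11.861296·(cosh(1.489213) − 1) = 15.770519
T_max/T_min = cosh(S/(2a)) = 2.329578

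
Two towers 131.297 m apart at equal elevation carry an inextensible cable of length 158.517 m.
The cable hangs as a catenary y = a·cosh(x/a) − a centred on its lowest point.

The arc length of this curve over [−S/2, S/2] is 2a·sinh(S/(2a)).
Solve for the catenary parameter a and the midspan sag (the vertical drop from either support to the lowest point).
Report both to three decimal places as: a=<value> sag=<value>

seed: a₀ = √(S³/(24(L−S))) = √(131.297³/(24·27.220)) = 58.861662
iter 1: u=1.115301  f(a)=+1.744e+00  f'(a)=-1.045e+00  a ← 58.861662 − (+1.744e+00/-1.045e+00) = 60.530274
iter 2: u=1.084556  f(a)=+7.691e-02  f'(a)=-9.548e-01  a ← 60.530274 − (+7.691e-02/-9.548e-01) = 60.610820
iter 3: u=1.083115  f(a)=+1.648e-04  f'(a)=-9.507e-01  a ← 60.610820 − (+1.648e-04/-9.507e-01) = 60.610993
iter 4: u=1.083112  f(a)=+7.608e-10  f'(a)=-9.507e-01  a ← 60.610993 − (+7.608e-10/-9.507e-01) = 60.610993
iter 5: u=1.083112  f(a)=-2.842e-14  f'(a)=-9.507e-01  a ← 60.610993 − (-2.842e-14/-9.507e-01) = 60.610993
converged: |Δa| < 1e-12 after 5 iterations
sag = a·(cosh(S/(2a)) − 1) = 60.610993·(cosh(1.083112) − 1) = 39.166772
T_max/T_min = cosh(S/(2a)) = 1.646199

a=60.611 sag=39.167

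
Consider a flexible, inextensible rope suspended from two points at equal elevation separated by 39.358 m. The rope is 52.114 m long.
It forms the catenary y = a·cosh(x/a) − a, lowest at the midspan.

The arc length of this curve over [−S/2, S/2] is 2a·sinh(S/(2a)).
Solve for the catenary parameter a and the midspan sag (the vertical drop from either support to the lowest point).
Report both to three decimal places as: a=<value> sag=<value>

seed: a₀ = √(S³/(24(L−S))) = √(39.358³/(24·12.756)) = 14.111938
iter 1: u=1.394493  f(a)=+1.299e+00  f'(a)=-2.185e+00  a ← 14.111938 − (+1.299e+00/-2.185e+00) = 14.706655
iter 2: u=1.338102  f(a)=+8.665e-02  f'(a)=-1.902e+00  a ← 14.706655 − (+8.665e-02/-1.902e+00) = 14.752207
iter 3: u=1.333970  f(a)=+4.463e-04  f'(a)=-1.883e+00  a ← 14.752207 − (+4.463e-04/-1.883e+00) = 14.752444
iter 4: u=1.333948  f(a)=+1.197e-08  f'(a)=-1.883e+00  a ← 14.752444 − (+1.197e-08/-1.883e+00) = 14.752444
iter 5: u=1.333948  f(a)=-7.105e-15  f'(a)=-1.883e+00  a ← 14.752444 − (-7.105e-15/-1.883e+00) = 14.752444
converged: |Δa| < 1e-12 after 5 iterations
sag = a·(cosh(S/(2a)) − 1) = 14.752444·(cosh(1.333948) − 1) = 15.190867
T_max/T_min = cosh(S/(2a)) = 2.029719

a=14.752 sag=15.191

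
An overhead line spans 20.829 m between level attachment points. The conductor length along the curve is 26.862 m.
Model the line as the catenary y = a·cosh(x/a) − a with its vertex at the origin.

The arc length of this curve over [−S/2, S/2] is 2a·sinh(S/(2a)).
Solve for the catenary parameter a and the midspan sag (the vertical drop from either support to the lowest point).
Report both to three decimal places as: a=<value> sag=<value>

seed: a₀ = √(S³/(24(L−S))) = √(20.829³/(24·6.033)) = 7.900059
iter 1: u=1.318281  f(a)=+5.465e-01  f'(a)=-1.810e+00  a ← 7.900059 − (+5.465e-01/-1.810e+00) = 8.202003
iter 2: u=1.269751  f(a)=+3.289e-02  f'(a)=-1.598e+00  a ← 8.202003 − (+3.289e-02/-1.598e+00) = 8.222587
iter 3: u=1.266572  f(a)=+1.360e-04  f'(a)=-1.585e+00  a ← 8.222587 − (+1.360e-04/-1.585e+00) = 8.222673
iter 4: u=1.266559  f(a)=+2.349e-09  f'(a)=-1.585e+00  a ← 8.222673 − (+2.349e-09/-1.585e+00) = 8.222673
iter 5: u=1.266559  f(a)=+0.000e+00  f'(a)=-1.585e+00  a ← 8.222673 − (+0.000e+00/-1.585e+00) = 8.222673
converged: |Δa| < 1e-12 after 5 iterations
sag = a·(cosh(S/(2a)) − 1) = 8.222673·(cosh(1.266559) − 1) = 7.525473
T_max/T_min = cosh(S/(2a)) = 1.915210

a=8.223 sag=7.525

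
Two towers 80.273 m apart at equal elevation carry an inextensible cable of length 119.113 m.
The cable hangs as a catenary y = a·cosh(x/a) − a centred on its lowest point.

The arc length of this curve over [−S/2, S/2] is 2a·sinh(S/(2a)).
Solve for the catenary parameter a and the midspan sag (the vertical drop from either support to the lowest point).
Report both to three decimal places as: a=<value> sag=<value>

seed: a₀ = √(S³/(24(L−S))) = √(80.273³/(24·38.840)) = 23.556405
iter 1: u=1.703847  f(a)=+6.044e+00  f'(a)=-4.360e+00  a ← 23.556405 − (+6.044e+00/-4.360e+00) = 24.942649
iter 2: u=1.609151  f(a)=+5.746e-01  f'(a)=-3.567e+00  a ← 24.942649 − (+5.746e-01/-3.567e+00) = 25.103733
iter 3: u=1.598826  f(a)=+6.398e-03  f'(a)=-3.488e+00  a ← 25.103733 − (+6.398e-03/-3.488e+00) = 25.105568
iter 4: u=1.598709  f(a)=+8.128e-07  f'(a)=-3.487e+00  a ← 25.105568 − (+8.128e-07/-3.487e+00) = 25.105568
iter 5: u=1.598709  f(a)=+0.000e+00  f'(a)=-3.487e+00  a ← 25.105568 − (+0.000e+00/-3.487e+00) = 25.105568
converged: |Δa| < 1e-12 after 5 iterations
sag = a·(cosh(S/(2a)) − 1) = 25.105568·(cosh(1.598709) − 1) = 39.526206
T_max/T_min = cosh(S/(2a)) = 2.574400

a=25.106 sag=39.526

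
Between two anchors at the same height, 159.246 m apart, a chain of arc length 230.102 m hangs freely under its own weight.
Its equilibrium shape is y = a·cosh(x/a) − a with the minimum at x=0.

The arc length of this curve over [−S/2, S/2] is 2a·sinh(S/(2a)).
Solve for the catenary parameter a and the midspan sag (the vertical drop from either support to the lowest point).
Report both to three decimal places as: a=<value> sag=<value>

a=51.699 sag=74.434

seed: a₀ = √(S³/(24(L−S))) = √(159.246³/(24·70.856)) = 48.731397
iter 1: u=1.633916  f(a)=+1.008e+01  f'(a)=-3.762e+00  a ← 48.731397 − (+1.008e+01/-3.762e+00) = 51.411285
iter 2: u=1.548746  f(a)=+8.914e-01  f'(a)=-3.124e+00  a ← 51.411285 − (+8.914e-01/-3.124e+00) = 51.696655
iter 3: u=1.540196  f(a)=+8.462e-03  f'(a)=-3.065e+00  a ← 51.696655 − (+8.462e-03/-3.065e+00) = 51.699416
iter 4: u=1.540114  f(a)=+7.785e-07  f'(a)=-3.064e+00  a ← 51.699416 − (+7.785e-07/-3.064e+00) = 51.699416
iter 5: u=1.540114  f(a)=+2.842e-14  f'(a)=-3.064e+00  a ← 51.699416 − (+2.842e-14/-3.064e+00) = 51.699416
converged: |Δa| < 1e-12 after 5 iterations
sag = a·(cosh(S/(2a)) − 1) = 51.699416·(cosh(1.540114) − 1) = 74.433697
T_max/T_min = cosh(S/(2a)) = 2.439740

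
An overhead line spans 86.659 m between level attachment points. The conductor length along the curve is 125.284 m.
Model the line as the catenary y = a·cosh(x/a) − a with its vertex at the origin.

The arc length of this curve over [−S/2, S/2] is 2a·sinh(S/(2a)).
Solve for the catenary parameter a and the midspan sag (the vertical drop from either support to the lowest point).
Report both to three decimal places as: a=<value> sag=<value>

seed: a₀ = √(S³/(24(L−S))) = √(86.659³/(24·38.625)) = 26.496020
iter 1: u=1.635321  f(a)=+5.506e+00  f'(a)=-3.773e+00  a ← 26.496020 − (+5.506e+00/-3.773e+00) = 27.955161
iter 2: u=1.549964  f(a)=+4.876e-01  f'(a)=-3.132e+00  a ← 27.955161 − (+4.876e-01/-3.132e+00) = 28.110817
iter 3: u=1.541382  f(a)=+4.643e-03  f'(a)=-3.073e+00  a ← 28.110817 − (+4.643e-03/-3.073e+00) = 28.112328
iter 4: u=1.541299  f(a)=+4.300e-07  f'(a)=-3.072e+00  a ← 28.112328 − (+4.300e-07/-3.072e+00) = 28.112328
iter 5: u=1.541299  f(a)=-1.421e-14  f'(a)=-3.072e+00  a ← 28.112328 − (-1.421e-14/-3.072e+00) = 28.112328
converged: |Δa| < 1e-12 after 5 iterations
sag = a·(cosh(S/(2a)) − 1) = 28.112328·(cosh(1.541299) − 1) = 40.548601
T_max/T_min = cosh(S/(2a)) = 2.442378

a=28.112 sag=40.549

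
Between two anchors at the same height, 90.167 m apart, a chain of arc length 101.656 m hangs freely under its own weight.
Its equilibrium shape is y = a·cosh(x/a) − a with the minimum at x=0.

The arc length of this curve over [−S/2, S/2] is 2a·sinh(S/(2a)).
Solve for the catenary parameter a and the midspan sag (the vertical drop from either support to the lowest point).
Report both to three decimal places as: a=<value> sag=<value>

seed: a₀ = √(S³/(24(L−S))) = √(90.167³/(24·11.489)) = 51.561399
iter 1: u=0.874365  f(a)=+4.473e-01  f'(a)=-4.807e-01  a ← 51.561399 − (+4.473e-01/-4.807e-01) = 52.491907
iter 2: u=0.858866  f(a)=+1.239e-02  f'(a)=-4.543e-01  a ← 52.491907 − (+1.239e-02/-4.543e-01) = 52.519187
iter 3: u=0.858420  f(a)=+1.012e-05  f'(a)=-4.536e-01  a ← 52.519187 − (+1.012e-05/-4.536e-01) = 52.519209
iter 4: u=0.858419  f(a)=+6.736e-12  f'(a)=-4.536e-01  a ← 52.519209 − (+6.736e-12/-4.536e-01) = 52.519209
converged: |Δa| < 1e-12 after 4 iterations
sag = a·(cosh(S/(2a)) − 1) = 52.519209·(cosh(0.858419) − 1) = 20.568087
T_max/T_min = cosh(S/(2a)) = 1.391630

a=52.519 sag=20.568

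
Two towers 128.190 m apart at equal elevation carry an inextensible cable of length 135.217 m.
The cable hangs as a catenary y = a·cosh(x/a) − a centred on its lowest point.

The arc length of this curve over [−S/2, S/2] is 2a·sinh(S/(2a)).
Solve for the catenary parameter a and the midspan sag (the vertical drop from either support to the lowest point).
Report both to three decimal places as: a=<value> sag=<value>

a=112.669 sag=18.728

seed: a₀ = √(S³/(24(L−S))) = √(128.190³/(24·7.027)) = 111.761089
iter 1: u=0.573500  f(a)=+1.165e-01  f'(a)=-1.299e-01  a ← 111.761089 − (+1.165e-01/-1.299e-01) = 112.657450
iter 2: u=0.568937  f(a)=+1.416e-03  f'(a)=-1.268e-01  a ← 112.657450 − (+1.416e-03/-1.268e-01) = 112.668619
iter 3: u=0.568881  f(a)=+2.150e-07  f'(a)=-1.268e-01  a ← 112.668619 − (+2.150e-07/-1.268e-01) = 112.668620
iter 4: u=0.568881  f(a)=+5.684e-14  f'(a)=-1.268e-01  a ← 112.668620 − (+5.684e-14/-1.268e-01) = 112.668620
converged: |Δa| < 1e-12 after 4 iterations
sag = a·(cosh(S/(2a)) − 1) = 112.668620·(cosh(0.568881) − 1) = 18.728211
T_max/T_min = cosh(S/(2a)) = 1.166224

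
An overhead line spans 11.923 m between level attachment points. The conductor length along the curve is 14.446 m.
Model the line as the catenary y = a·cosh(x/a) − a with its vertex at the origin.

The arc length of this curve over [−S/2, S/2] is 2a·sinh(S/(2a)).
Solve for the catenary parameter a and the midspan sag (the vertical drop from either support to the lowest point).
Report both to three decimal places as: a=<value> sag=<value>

a=5.451 sag=3.598

seed: a₀ = √(S³/(24(L−S))) = √(11.923³/(24·2.523)) = 5.290711
iter 1: u=1.126786  f(a)=+1.651e-01  f'(a)=-1.080e+00  a ← 5.290711 − (+1.651e-01/-1.080e+00) = 5.443511
iter 2: u=1.095157  f(a)=+7.422e-03  f'(a)=-9.853e-01  a ← 5.443511 − (+7.422e-03/-9.853e-01) = 5.451044
iter 3: u=1.093644  f(a)=+1.657e-05  f'(a)=-9.809e-01  a ← 5.451044 − (+1.657e-05/-9.809e-01) = 5.451061
iter 4: u=1.093640  f(a)=+8.292e-11  f'(a)=-9.809e-01  a ← 5.451061 − (+8.292e-11/-9.809e-01) = 5.451061
iter 5: u=1.093640  f(a)=+1.776e-15  f'(a)=-9.809e-01  a ← 5.451061 − (+1.776e-15/-9.809e-01) = 5.451061
converged: |Δa| < 1e-12 after 5 iterations
sag = a·(cosh(S/(2a)) − 1) = 5.451061·(cosh(1.093640) − 1) = 3.598016
T_max/T_min = cosh(S/(2a)) = 1.660058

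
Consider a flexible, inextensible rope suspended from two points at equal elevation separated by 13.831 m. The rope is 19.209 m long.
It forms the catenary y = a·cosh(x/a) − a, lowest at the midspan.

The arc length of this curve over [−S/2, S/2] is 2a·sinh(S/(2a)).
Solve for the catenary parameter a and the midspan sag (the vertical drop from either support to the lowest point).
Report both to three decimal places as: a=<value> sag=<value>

seed: a₀ = √(S³/(24(L−S))) = √(13.831³/(24·5.378)) = 4.527561
iter 1: u=1.527423  f(a)=+6.634e-01  f'(a)=-2.978e+00  a ← 4.527561 − (+6.634e-01/-2.978e+00) = 4.750301
iter 2: u=1.455803  f(a)=+5.209e-02  f'(a)=-2.527e+00  a ← 4.750301 − (+5.209e-02/-2.527e+00) = 4.770914
iter 3: u=1.449513  f(a)=+3.818e-04  f'(a)=-2.490e+00  a ← 4.770914 − (+3.818e-04/-2.490e+00) = 4.771067
iter 4: u=1.449466  f(a)=+2.084e-08  f'(a)=-2.490e+00  a ← 4.771067 − (+2.084e-08/-2.490e+00) = 4.771067
iter 5: u=1.449466  f(a)=+0.000e+00  f'(a)=-2.490e+00  a ← 4.771067 − (+0.000e+00/-2.490e+00) = 4.771067
converged: |Δa| < 1e-12 after 5 iterations
sag = a·(cosh(S/(2a)) − 1) = 4.771067·(cosh(1.449466) − 1) = 5.953181
T_max/T_min = cosh(S/(2a)) = 2.247767

a=4.771 sag=5.953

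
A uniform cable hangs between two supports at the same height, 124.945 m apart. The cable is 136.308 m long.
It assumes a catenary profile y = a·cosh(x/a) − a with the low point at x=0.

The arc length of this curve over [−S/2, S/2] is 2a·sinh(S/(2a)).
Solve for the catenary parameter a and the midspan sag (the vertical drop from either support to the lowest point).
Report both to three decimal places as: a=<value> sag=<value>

seed: a₀ = √(S³/(24(L−S))) = √(124.945³/(24·11.363)) = 84.571921
iter 1: u=0.738691  f(a)=+3.141e-01  f'(a)=-2.837e-01  a ← 84.571921 − (+3.141e-01/-2.837e-01) = 85.679116
iter 2: u=0.729145  f(a)=+6.274e-03  f'(a)=-2.724e-01  a ← 85.679116 − (+6.274e-03/-2.724e-01) = 85.702146
iter 3: u=0.728949  f(a)=+2.617e-06  f'(a)=-2.722e-01  a ← 85.702146 − (+2.617e-06/-2.722e-01) = 85.702156
iter 4: u=0.728949  f(a)=+4.263e-13  f'(a)=-2.722e-01  a ← 85.702156 − (+4.263e-13/-2.722e-01) = 85.702156
converged: |Δa| < 1e-12 after 4 iterations
sag = a·(cosh(S/(2a)) − 1) = 85.702156·(cosh(0.728949) − 1) = 23.795914
T_max/T_min = cosh(S/(2a)) = 1.277658

a=85.702 sag=23.796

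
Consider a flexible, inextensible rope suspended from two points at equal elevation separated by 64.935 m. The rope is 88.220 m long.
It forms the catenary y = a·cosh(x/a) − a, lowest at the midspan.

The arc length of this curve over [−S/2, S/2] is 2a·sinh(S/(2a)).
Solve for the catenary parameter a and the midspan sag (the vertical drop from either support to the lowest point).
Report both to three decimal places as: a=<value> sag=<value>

seed: a₀ = √(S³/(24(L−S))) = √(64.935³/(24·23.285)) = 22.134745
iter 1: u=1.466812  f(a)=+2.637e+00  f'(a)=-2.593e+00  a ← 22.134745 − (+2.637e+00/-2.593e+00) = 23.151851
iter 2: u=1.402372  f(a)=+1.927e-01  f'(a)=-2.227e+00  a ← 23.151851 − (+1.927e-01/-2.227e+00) = 23.238379
iter 3: u=1.397150  f(a)=+1.207e-03  f'(a)=-2.199e+00  a ← 23.238379 − (+1.207e-03/-2.199e+00) = 23.238929
iter 4: u=1.397117  f(a)=+4.809e-08  f'(a)=-2.199e+00  a ← 23.238929 − (+4.809e-08/-2.199e+00) = 23.238929
iter 5: u=1.397117  f(a)=+1.421e-14  f'(a)=-2.199e+00  a ← 23.238929 − (+1.421e-14/-2.199e+00) = 23.238929
converged: |Δa| < 1e-12 after 5 iterations
sag = a·(cosh(S/(2a)) − 1) = 23.238929·(cosh(1.397117) − 1) = 26.618266
T_max/T_min = cosh(S/(2a)) = 2.145417

a=23.239 sag=26.618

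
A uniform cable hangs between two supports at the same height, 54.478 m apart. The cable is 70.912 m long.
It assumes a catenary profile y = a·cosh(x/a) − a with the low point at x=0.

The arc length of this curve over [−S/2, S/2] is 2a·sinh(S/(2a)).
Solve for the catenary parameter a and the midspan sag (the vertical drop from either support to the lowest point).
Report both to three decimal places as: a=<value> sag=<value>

a=21.106 sag=20.157

seed: a₀ = √(S³/(24(L−S))) = √(54.478³/(24·16.434)) = 20.246710
iter 1: u=1.345354  f(a)=+1.553e+00  f'(a)=-1.937e+00  a ← 20.246710 − (+1.553e+00/-1.937e+00) = 21.048525
iter 2: u=1.294105  f(a)=+9.702e-02  f'(a)=-1.702e+00  a ← 21.048525 − (+9.702e-02/-1.702e+00) = 21.105536
iter 3: u=1.290609  f(a)=+4.345e-04  f'(a)=-1.687e+00  a ← 21.105536 − (+4.345e-04/-1.687e+00) = 21.105794
iter 4: u=1.290593  f(a)=+8.798e-09  f'(a)=-1.686e+00  a ← 21.105794 − (+8.798e-09/-1.686e+00) = 21.105794
iter 5: u=1.290593  f(a)=+2.842e-14  f'(a)=-1.686e+00  a ← 21.105794 − (+2.842e-14/-1.686e+00) = 21.105794
converged: |Δa| < 1e-12 after 5 iterations
sag = a·(cosh(S/(2a)) − 1) = 21.105794·(cosh(1.290593) − 1) = 20.156567
T_max/T_min = cosh(S/(2a)) = 1.955025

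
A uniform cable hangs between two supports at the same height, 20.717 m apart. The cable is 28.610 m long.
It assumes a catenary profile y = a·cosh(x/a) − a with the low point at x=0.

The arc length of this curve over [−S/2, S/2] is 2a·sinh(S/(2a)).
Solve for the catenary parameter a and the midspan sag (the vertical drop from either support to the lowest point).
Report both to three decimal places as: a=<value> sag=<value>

seed: a₀ = √(S³/(24(L−S))) = √(20.717³/(24·7.893)) = 6.851152
iter 1: u=1.511935  f(a)=+9.528e-01  f'(a)=-2.876e+00  a ← 6.851152 − (+9.528e-01/-2.876e+00) = 7.182493
iter 2: u=1.442187  f(a)=+7.348e-02  f'(a)=-2.448e+00  a ← 7.182493 − (+7.348e-02/-2.448e+00) = 7.212514
iter 3: u=1.436184  f(a)=+5.178e-04  f'(a)=-2.413e+00  a ← 7.212514 − (+5.178e-04/-2.413e+00) = 7.212728
iter 4: u=1.436142  f(a)=+2.611e-08  f'(a)=-2.413e+00  a ← 7.212728 − (+2.611e-08/-2.413e+00) = 7.212728
iter 5: u=1.436142  f(a)=+0.000e+00  f'(a)=-2.413e+00  a ← 7.212728 − (+0.000e+00/-2.413e+00) = 7.212728
converged: |Δa| < 1e-12 after 5 iterations
sag = a·(cosh(S/(2a)) − 1) = 7.212728·(cosh(1.436142) − 1) = 8.807773
T_max/T_min = cosh(S/(2a)) = 2.221143

a=7.213 sag=8.808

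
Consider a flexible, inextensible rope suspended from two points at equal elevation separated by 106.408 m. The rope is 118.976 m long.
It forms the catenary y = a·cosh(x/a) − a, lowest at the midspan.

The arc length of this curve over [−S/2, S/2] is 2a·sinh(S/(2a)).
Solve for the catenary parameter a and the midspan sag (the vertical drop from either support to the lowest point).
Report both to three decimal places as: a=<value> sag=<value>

a=64.291 sag=23.300

seed: a₀ = √(S³/(24(L−S))) = √(106.408³/(24·12.568)) = 63.200820
iter 1: u=0.841825  f(a)=+4.529e-01  f'(a)=-4.266e-01  a ← 63.200820 − (+4.529e-01/-4.266e-01) = 64.262447
iter 2: u=0.827917  f(a)=+1.166e-02  f'(a)=-4.049e-01  a ← 64.262447 − (+1.166e-02/-4.049e-01) = 64.291255
iter 3: u=0.827546  f(a)=+8.189e-06  f'(a)=-4.043e-01  a ← 64.291255 − (+8.189e-06/-4.043e-01) = 64.291275
iter 4: u=0.827546  f(a)=+4.064e-12  f'(a)=-4.043e-01  a ← 64.291275 − (+4.064e-12/-4.043e-01) = 64.291275
converged: |Δa| < 1e-12 after 4 iterations
sag = a·(cosh(S/(2a)) − 1) = 64.291275·(cosh(0.827546) − 1) = 23.299764
T_max/T_min = cosh(S/(2a)) = 1.362409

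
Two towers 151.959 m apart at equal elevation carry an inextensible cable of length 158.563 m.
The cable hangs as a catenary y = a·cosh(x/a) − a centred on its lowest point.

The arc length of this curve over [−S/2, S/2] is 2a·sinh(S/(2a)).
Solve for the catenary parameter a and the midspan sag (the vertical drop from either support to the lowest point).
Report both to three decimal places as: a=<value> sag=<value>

a=149.753 sag=19.692

seed: a₀ = √(S³/(24(L−S))) = √(151.959³/(24·6.604)) = 148.792310
iter 1: u=0.510641  f(a)=+8.664e-02  f'(a)=-9.110e-02  a ← 148.792310 − (+8.664e-02/-9.110e-02) = 149.743282
iter 2: u=0.507398  f(a)=+8.376e-04  f'(a)=-8.935e-02  a ← 149.743282 − (+8.376e-04/-8.935e-02) = 149.752656
iter 3: u=0.507367  f(a)=+7.999e-08  f'(a)=-8.933e-02  a ← 149.752656 − (+7.999e-08/-8.933e-02) = 149.752657
iter 4: u=0.507367  f(a)=+2.842e-14  f'(a)=-8.933e-02  a ← 149.752657 − (+2.842e-14/-8.933e-02) = 149.752657
converged: |Δa| < 1e-12 after 4 iterations
sag = a·(cosh(S/(2a)) − 1) = 149.752657·(cosh(0.507367) − 1) = 19.691772
T_max/T_min = cosh(S/(2a)) = 1.131495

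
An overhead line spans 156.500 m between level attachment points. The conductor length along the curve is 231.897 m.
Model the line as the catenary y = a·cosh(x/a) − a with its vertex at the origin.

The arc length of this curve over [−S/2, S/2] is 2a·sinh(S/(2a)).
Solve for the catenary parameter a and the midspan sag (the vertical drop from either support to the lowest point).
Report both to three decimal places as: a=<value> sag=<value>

seed: a₀ = √(S³/(24(L−S))) = √(156.500³/(24·75.397)) = 46.024477
iter 1: u=1.700182  f(a)=+1.168e+01  f'(a)=-4.327e+00  a ← 46.024477 − (+1.168e+01/-4.327e+00) = 48.723589
iter 2: u=1.605998  f(a)=+1.106e+00  f'(a)=-3.543e+00  a ← 48.723589 − (+1.106e+00/-3.543e+00) = 49.035828
iter 3: u=1.595772  f(a)=+1.222e-02  f'(a)=-3.465e+00  a ← 49.035828 − (+1.222e-02/-3.465e+00) = 49.039354
iter 4: u=1.595657  f(a)=+1.526e-06  f'(a)=-3.464e+00  a ← 49.039354 − (+1.526e-06/-3.464e+00) = 49.039355
iter 5: u=1.595657  f(a)=+0.000e+00  f'(a)=-3.464e+00  a ← 49.039355 − (+0.000e+00/-3.464e+00) = 49.039355
converged: |Δa| < 1e-12 after 5 iterations
sag = a·(cosh(S/(2a)) − 1) = 49.039355·(cosh(1.595657) − 1) = 76.853111
T_max/T_min = cosh(S/(2a)) = 2.567172

a=49.039 sag=76.853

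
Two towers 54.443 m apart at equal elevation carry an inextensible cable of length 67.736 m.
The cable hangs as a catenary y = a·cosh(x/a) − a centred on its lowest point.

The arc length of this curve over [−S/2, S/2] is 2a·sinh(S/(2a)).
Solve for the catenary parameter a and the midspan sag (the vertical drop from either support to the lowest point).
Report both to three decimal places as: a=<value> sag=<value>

seed: a₀ = √(S³/(24(L−S))) = √(54.443³/(24·13.293)) = 22.490336
iter 1: u=1.210364  f(a)=+1.008e+00  f'(a)=-1.365e+00  a ← 22.490336 − (+1.008e+00/-1.365e+00) = 23.229283
iter 2: u=1.171861  f(a)=+5.183e-02  f'(a)=-1.228e+00  a ← 23.229283 − (+5.183e-02/-1.228e+00) = 23.271504
iter 3: u=1.169735  f(a)=+1.534e-04  f'(a)=-1.220e+00  a ← 23.271504 − (+1.534e-04/-1.220e+00) = 23.271630
iter 4: u=1.169729  f(a)=+1.351e-09  f'(a)=-1.220e+00  a ← 23.271630 − (+1.351e-09/-1.220e+00) = 23.271630
iter 5: u=1.169729  f(a)=+1.421e-14  f'(a)=-1.220e+00  a ← 23.271630 − (+1.421e-14/-1.220e+00) = 23.271630
converged: |Δa| < 1e-12 after 5 iterations
sag = a·(cosh(S/(2a)) − 1) = 23.271630·(cosh(1.169729) − 1) = 17.821073
T_max/T_min = cosh(S/(2a)) = 1.765785

a=23.272 sag=17.821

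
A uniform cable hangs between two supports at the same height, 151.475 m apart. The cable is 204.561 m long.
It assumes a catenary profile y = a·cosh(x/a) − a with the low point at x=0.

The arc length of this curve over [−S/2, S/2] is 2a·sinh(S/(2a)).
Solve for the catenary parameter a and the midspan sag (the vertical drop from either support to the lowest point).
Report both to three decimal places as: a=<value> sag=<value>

seed: a₀ = √(S³/(24(L−S))) = √(151.475³/(24·53.086)) = 52.229494
iter 1: u=1.450091  f(a)=+5.869e+00  f'(a)=-2.494e+00  a ← 52.229494 − (+5.869e+00/-2.494e+00) = 54.583140
iter 2: u=1.387562  f(a)=+4.200e-01  f'(a)=-2.148e+00  a ← 54.583140 − (+4.200e-01/-2.148e+00) = 54.778659
iter 3: u=1.382610  f(a)=+2.518e-03  f'(a)=-2.123e+00  a ← 54.778659 − (+2.518e-03/-2.123e+00) = 54.779845
iter 4: u=1.382580  f(a)=+9.170e-08  f'(a)=-2.123e+00  a ← 54.779845 − (+9.170e-08/-2.123e+00) = 54.779845
iter 5: u=1.382580  f(a)=+2.842e-14  f'(a)=-2.123e+00  a ← 54.779845 − (+2.842e-14/-2.123e+00) = 54.779845
converged: |Δa| < 1e-12 after 5 iterations
sag = a·(cosh(S/(2a)) − 1) = 54.779845·(cosh(1.382580) − 1) = 61.246583
T_max/T_min = cosh(S/(2a)) = 2.118050

a=54.780 sag=61.247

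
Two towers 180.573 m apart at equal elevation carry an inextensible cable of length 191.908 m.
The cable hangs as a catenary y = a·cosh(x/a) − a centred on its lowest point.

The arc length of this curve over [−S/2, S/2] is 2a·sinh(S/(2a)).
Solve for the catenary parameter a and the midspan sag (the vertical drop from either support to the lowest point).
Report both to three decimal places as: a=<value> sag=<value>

a=148.483 sag=28.306

seed: a₀ = √(S³/(24(L−S))) = √(180.573³/(24·11.335)) = 147.116992
iter 1: u=0.613705  f(a)=+2.154e-01  f'(a)=-1.600e-01  a ← 147.116992 − (+2.154e-01/-1.600e-01) = 148.463318
iter 2: u=0.608140  f(a)=+2.992e-03  f'(a)=-1.556e-01  a ← 148.463318 − (+2.992e-03/-1.556e-01) = 148.482554
iter 3: u=0.608061  f(a)=+5.957e-07  f'(a)=-1.555e-01  a ← 148.482554 − (+5.957e-07/-1.555e-01) = 148.482558
iter 4: u=0.608061  f(a)=+2.842e-14  f'(a)=-1.555e-01  a ← 148.482558 − (+2.842e-14/-1.555e-01) = 148.482558
converged: |Δa| < 1e-12 after 4 iterations
sag = a·(cosh(S/(2a)) − 1) = 148.482558·(cosh(0.608061) − 1) = 28.306130
T_max/T_min = cosh(S/(2a)) = 1.190636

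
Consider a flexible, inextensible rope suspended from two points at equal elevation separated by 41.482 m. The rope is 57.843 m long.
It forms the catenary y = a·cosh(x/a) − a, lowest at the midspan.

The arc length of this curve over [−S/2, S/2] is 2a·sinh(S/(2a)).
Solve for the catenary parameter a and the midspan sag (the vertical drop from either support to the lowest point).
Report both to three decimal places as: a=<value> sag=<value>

a=14.218 sag=18.010

seed: a₀ = √(S³/(24(L−S))) = √(41.482³/(24·16.361)) = 13.482766
iter 1: u=1.538334  f(a)=+2.049e+00  f'(a)=-3.052e+00  a ← 13.482766 − (+2.049e+00/-3.052e+00) = 14.154007
iter 2: u=1.465380  f(a)=+1.629e-01  f'(a)=-2.584e+00  a ← 14.154007 − (+1.629e-01/-2.584e+00) = 14.217054
iter 3: u=1.458882  f(a)=+1.227e-03  f'(a)=-2.545e+00  a ← 14.217054 − (+1.227e-03/-2.545e+00) = 14.217536
iter 4: u=1.458832  f(a)=+7.079e-08  f'(a)=-2.545e+00  a ← 14.217536 − (+7.079e-08/-2.545e+00) = 14.217536
iter 5: u=1.458832  f(a)=+0.000e+00  f'(a)=-2.545e+00  a ← 14.217536 − (+0.000e+00/-2.545e+00) = 14.217536
converged: |Δa| < 1e-12 after 5 iterations
sag = a·(cosh(S/(2a)) − 1) = 14.217536·(cosh(1.458832) − 1) = 18.009649
T_max/T_min = cosh(S/(2a)) = 2.266721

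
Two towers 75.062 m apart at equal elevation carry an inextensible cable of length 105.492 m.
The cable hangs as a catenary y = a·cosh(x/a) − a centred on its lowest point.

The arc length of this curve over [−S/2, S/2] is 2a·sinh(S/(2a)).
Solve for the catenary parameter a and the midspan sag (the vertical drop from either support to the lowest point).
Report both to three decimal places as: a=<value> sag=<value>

a=25.410 sag=33.138

seed: a₀ = √(S³/(24(L−S))) = √(75.062³/(24·30.430)) = 24.064320
iter 1: u=1.559612  f(a)=+3.923e+00  f'(a)=-3.200e+00  a ← 24.064320 − (+3.923e+00/-3.200e+00) = 25.290086
iter 2: u=1.484020  f(a)=+3.196e-01  f'(a)=-2.698e+00  a ← 25.290086 − (+3.196e-01/-2.698e+00) = 25.408557
iter 3: u=1.477101  f(a)=+2.538e-03  f'(a)=-2.655e+00  a ← 25.408557 − (+2.538e-03/-2.655e+00) = 25.409513
iter 4: u=1.477045  f(a)=+1.629e-07  f'(a)=-2.655e+00  a ← 25.409513 − (+1.629e-07/-2.655e+00) = 25.409513
iter 5: u=1.477045  f(a)=-2.842e-14  f'(a)=-2.655e+00  a ← 25.409513 − (-2.842e-14/-2.655e+00) = 25.409513
converged: |Δa| < 1e-12 after 5 iterations
sag = a·(cosh(S/(2a)) − 1) = 25.409513·(cosh(1.477045) − 1) = 33.137766
T_max/T_min = cosh(S/(2a)) = 2.304148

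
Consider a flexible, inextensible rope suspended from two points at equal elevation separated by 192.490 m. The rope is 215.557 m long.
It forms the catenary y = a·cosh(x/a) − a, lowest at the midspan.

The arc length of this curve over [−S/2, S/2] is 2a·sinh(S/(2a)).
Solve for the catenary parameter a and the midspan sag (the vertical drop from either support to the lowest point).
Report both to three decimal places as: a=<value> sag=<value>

a=115.490 sag=42.479

seed: a₀ = √(S³/(24(L−S))) = √(192.490³/(24·23.067)) = 113.503977
iter 1: u=0.847944  f(a)=+8.436e-01  f'(a)=-4.364e-01  a ← 113.503977 − (+8.436e-01/-4.364e-01) = 115.436918
iter 2: u=0.833745  f(a)=+2.203e-02  f'(a)=-4.139e-01  a ← 115.436918 − (+2.203e-02/-4.139e-01) = 115.490148
iter 3: u=0.833361  f(a)=+1.592e-05  f'(a)=-4.133e-01  a ← 115.490148 − (+1.592e-05/-4.133e-01) = 115.490187
iter 4: u=0.833361  f(a)=+8.328e-12  f'(a)=-4.133e-01  a ← 115.490187 − (+8.328e-12/-4.133e-01) = 115.490187
converged: |Δa| < 1e-12 after 4 iterations
sag = a·(cosh(S/(2a)) − 1) = 115.490187·(cosh(0.833361) − 1) = 42.478760
T_max/T_min = cosh(S/(2a)) = 1.367813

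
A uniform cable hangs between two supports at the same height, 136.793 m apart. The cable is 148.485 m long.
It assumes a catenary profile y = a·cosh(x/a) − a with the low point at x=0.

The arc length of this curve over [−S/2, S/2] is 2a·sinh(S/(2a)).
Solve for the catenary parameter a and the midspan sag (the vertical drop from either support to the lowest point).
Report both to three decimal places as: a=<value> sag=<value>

seed: a₀ = √(S³/(24(L−S))) = √(136.793³/(24·11.692)) = 95.509327
iter 1: u=0.716124  f(a)=+3.035e-01  f'(a)=-2.576e-01  a ← 95.509327 − (+3.035e-01/-2.576e-01) = 96.687364
iter 2: u=0.707399  f(a)=+5.706e-03  f'(a)=-2.480e-01  a ← 96.687364 − (+5.706e-03/-2.480e-01) = 96.710372
iter 3: u=0.707230  f(a)=+2.103e-06  f'(a)=-2.478e-01  a ← 96.710372 − (+2.103e-06/-2.478e-01) = 96.710381
iter 4: u=0.707230  f(a)=+2.842e-13  f'(a)=-2.478e-01  a ← 96.710381 − (+2.842e-13/-2.478e-01) = 96.710381
converged: |Δa| < 1e-12 after 4 iterations
sag = a·(cosh(S/(2a)) − 1) = 96.710381·(cosh(0.707230) − 1) = 25.211096
T_max/T_min = cosh(S/(2a)) = 1.260687

a=96.710 sag=25.211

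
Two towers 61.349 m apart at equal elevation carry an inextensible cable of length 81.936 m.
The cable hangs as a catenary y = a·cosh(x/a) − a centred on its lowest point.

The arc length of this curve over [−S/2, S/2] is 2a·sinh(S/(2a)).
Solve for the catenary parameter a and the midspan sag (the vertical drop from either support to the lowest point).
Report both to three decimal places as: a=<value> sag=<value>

seed: a₀ = √(S³/(24(L−S))) = √(61.349³/(24·20.587)) = 21.617680
iter 1: u=1.418954  f(a)=+2.175e+00  f'(a)=-2.317e+00  a ← 21.617680 − (+2.175e+00/-2.317e+00) = 22.556366
iter 2: u=1.359904  f(a)=+1.497e-01  f'(a)=-2.008e+00  a ← 22.556366 − (+1.497e-01/-2.008e+00) = 22.630906
iter 3: u=1.355425  f(a)=+8.248e-04  f'(a)=-1.986e+00  a ← 22.630906 − (+8.248e-04/-1.986e+00) = 22.631321
iter 4: u=1.355400  f(a)=+2.535e-08  f'(a)=-1.986e+00  a ← 22.631321 − (+2.535e-08/-1.986e+00) = 22.631321
iter 5: u=1.355400  f(a)=-1.421e-14  f'(a)=-1.986e+00  a ← 22.631321 − (-1.421e-14/-1.986e+00) = 22.631321
converged: |Δa| < 1e-12 after 5 iterations
sag = a·(cosh(S/(2a)) − 1) = 22.631321·(cosh(1.355400) − 1) = 24.172030
T_max/T_min = cosh(S/(2a)) = 2.068079

a=22.631 sag=24.172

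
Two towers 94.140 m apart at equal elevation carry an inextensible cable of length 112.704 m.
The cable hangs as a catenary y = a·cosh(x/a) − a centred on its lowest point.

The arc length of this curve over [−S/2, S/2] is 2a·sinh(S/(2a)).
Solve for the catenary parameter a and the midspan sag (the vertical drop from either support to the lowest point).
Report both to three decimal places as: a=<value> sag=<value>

a=44.499 sag=27.304

seed: a₀ = √(S³/(24(L−S))) = √(94.140³/(24·18.564)) = 43.273288
iter 1: u=1.087738  f(a)=+1.130e+00  f'(a)=-9.639e-01  a ← 43.273288 − (+1.130e+00/-9.639e-01) = 44.445284
iter 2: u=1.059055  f(a)=+4.752e-02  f'(a)=-8.843e-01  a ← 44.445284 − (+4.752e-02/-8.843e-01) = 44.499019
iter 3: u=1.057776  f(a)=+9.226e-05  f'(a)=-8.809e-01  a ← 44.499019 − (+9.226e-05/-8.809e-01) = 44.499123
iter 4: u=1.057774  f(a)=+3.493e-10  f'(a)=-8.809e-01  a ← 44.499123 − (+3.493e-10/-8.809e-01) = 44.499123
iter 5: u=1.057774  f(a)=+0.000e+00  f'(a)=-8.809e-01  a ← 44.499123 − (+0.000e+00/-8.809e-01) = 44.499123
converged: |Δa| < 1e-12 after 5 iterations
sag = a·(cosh(S/(2a)) − 1) = 44.499123·(cosh(1.057774) − 1) = 27.304218
T_max/T_min = cosh(S/(2a)) = 1.613590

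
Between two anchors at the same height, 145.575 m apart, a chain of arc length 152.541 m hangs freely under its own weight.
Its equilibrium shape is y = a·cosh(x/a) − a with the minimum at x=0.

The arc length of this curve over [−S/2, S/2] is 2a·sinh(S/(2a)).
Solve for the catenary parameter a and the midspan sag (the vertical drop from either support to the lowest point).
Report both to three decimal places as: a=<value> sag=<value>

seed: a₀ = √(S³/(24(L−S))) = √(145.575³/(24·6.966)) = 135.841617
iter 1: u=0.535826  f(a)=+1.007e-01  f'(a)=-1.055e-01  a ← 135.841617 − (+1.007e-01/-1.055e-01) = 136.795671
iter 2: u=0.532089  f(a)=+1.071e-03  f'(a)=-1.033e-01  a ← 136.795671 − (+1.071e-03/-1.033e-01) = 136.806035
iter 3: u=0.532049  f(a)=+1.239e-07  f'(a)=-1.033e-01  a ← 136.806035 − (+1.239e-07/-1.033e-01) = 136.806036
iter 4: u=0.532049  f(a)=+0.000e+00  f'(a)=-1.033e-01  a ← 136.806036 − (+0.000e+00/-1.033e-01) = 136.806036
converged: |Δa| < 1e-12 after 4 iterations
sag = a·(cosh(S/(2a)) − 1) = 136.806036·(cosh(0.532049) − 1) = 19.824359
T_max/T_min = cosh(S/(2a)) = 1.144909

a=136.806 sag=19.824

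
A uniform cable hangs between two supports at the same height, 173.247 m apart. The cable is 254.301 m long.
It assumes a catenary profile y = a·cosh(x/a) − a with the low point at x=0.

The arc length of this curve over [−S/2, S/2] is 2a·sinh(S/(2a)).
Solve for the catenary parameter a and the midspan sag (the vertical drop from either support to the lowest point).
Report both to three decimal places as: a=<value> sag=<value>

seed: a₀ = √(S³/(24(L−S))) = √(173.247³/(24·81.054)) = 51.701809
iter 1: u=1.675444  f(a)=+1.217e+01  f'(a)=-4.109e+00  a ← 51.701809 − (+1.217e+01/-4.109e+00) = 54.663217
iter 2: u=1.584676  f(a)=+1.124e+00  f'(a)=-3.382e+00  a ← 54.663217 − (+1.124e+00/-3.382e+00) = 54.995494
iter 3: u=1.575102  f(a)=+1.174e-02  f'(a)=-3.311e+00  a ← 54.995494 − (+1.174e-02/-3.311e+00) = 54.999038
iter 4: u=1.575000  f(a)=+1.310e-06  f'(a)=-3.311e+00  a ← 54.999038 − (+1.310e-06/-3.311e+00) = 54.999039
iter 5: u=1.575000  f(a)=+0.000e+00  f'(a)=-3.311e+00  a ← 54.999039 − (+0.000e+00/-3.311e+00) = 54.999039
converged: |Δa| < 1e-12 after 5 iterations
sag = a·(cosh(S/(2a)) − 1) = 54.999039·(cosh(1.575000) − 1) = 83.536675
T_max/T_min = cosh(S/(2a)) = 2.518875

a=54.999 sag=83.537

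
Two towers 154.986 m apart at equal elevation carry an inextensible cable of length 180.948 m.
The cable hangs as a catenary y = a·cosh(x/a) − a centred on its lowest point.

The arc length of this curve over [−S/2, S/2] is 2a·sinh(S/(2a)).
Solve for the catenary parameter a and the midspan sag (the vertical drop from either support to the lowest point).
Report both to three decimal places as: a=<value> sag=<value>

a=79.169 sag=41.053

seed: a₀ = √(S³/(24(L−S))) = √(154.986³/(24·25.962)) = 77.297244
iter 1: u=1.002533  f(a)=+1.336e+00  f'(a)=-7.417e-01  a ← 77.297244 − (+1.336e+00/-7.417e-01) = 79.098906
iter 2: u=0.979697  f(a)=+4.815e-02  f'(a)=-6.891e-01  a ← 79.098906 − (+4.815e-02/-6.891e-01) = 79.168774
iter 3: u=0.978833  f(a)=+6.768e-05  f'(a)=-6.872e-01  a ← 79.168774 − (+6.768e-05/-6.872e-01) = 79.168873
iter 4: u=0.978832  f(a)=+1.342e-10  f'(a)=-6.872e-01  a ← 79.168873 − (+1.342e-10/-6.872e-01) = 79.168873
iter 5: u=0.978832  f(a)=+0.000e+00  f'(a)=-6.872e-01  a ← 79.168873 − (+0.000e+00/-6.872e-01) = 79.168873
converged: |Δa| < 1e-12 after 5 iterations
sag = a·(cosh(S/(2a)) − 1) = 79.168873·(cosh(0.978832) − 1) = 41.052819
T_max/T_min = cosh(S/(2a)) = 1.518547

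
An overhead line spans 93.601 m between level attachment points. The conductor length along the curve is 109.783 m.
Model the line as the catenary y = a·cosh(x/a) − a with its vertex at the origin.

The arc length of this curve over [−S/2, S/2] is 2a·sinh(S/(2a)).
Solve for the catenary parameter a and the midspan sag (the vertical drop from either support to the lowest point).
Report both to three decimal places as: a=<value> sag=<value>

a=47.098 sag=25.230

seed: a₀ = √(S³/(24(L−S))) = √(93.601³/(24·16.182)) = 45.951428
iter 1: u=1.018478  f(a)=+8.603e-01  f'(a)=-7.801e-01  a ← 45.951428 − (+8.603e-01/-7.801e-01) = 47.054207
iter 2: u=0.994608  f(a)=+3.194e-02  f'(a)=-7.232e-01  a ← 47.054207 − (+3.194e-02/-7.232e-01) = 47.098379
iter 3: u=0.993675  f(a)=+4.780e-05  f'(a)=-7.210e-01  a ← 47.098379 − (+4.780e-05/-7.210e-01) = 47.098445
iter 4: u=0.993674  f(a)=+1.074e-10  f'(a)=-7.210e-01  a ← 47.098445 − (+1.074e-10/-7.210e-01) = 47.098445
iter 5: u=0.993674  f(a)=+0.000e+00  f'(a)=-7.210e-01  a ← 47.098445 − (+0.000e+00/-7.210e-01) = 47.098445
converged: |Δa| < 1e-12 after 5 iterations
sag = a·(cosh(S/(2a)) − 1) = 47.098445·(cosh(0.993674) − 1) = 25.229560
T_max/T_min = cosh(S/(2a)) = 1.535677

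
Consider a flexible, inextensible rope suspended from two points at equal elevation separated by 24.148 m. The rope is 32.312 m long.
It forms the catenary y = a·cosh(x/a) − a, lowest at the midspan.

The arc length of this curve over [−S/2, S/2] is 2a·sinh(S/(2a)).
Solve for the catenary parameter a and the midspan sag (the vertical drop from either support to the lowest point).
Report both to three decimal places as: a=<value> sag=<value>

a=8.878 sag=9.557

seed: a₀ = √(S³/(24(L−S))) = √(24.148³/(24·8.164)) = 8.477438
iter 1: u=1.424251  f(a)=+8.692e-01  f'(a)=-2.346e+00  a ← 8.477438 − (+8.692e-01/-2.346e+00) = 8.847905
iter 2: u=1.364617  f(a)=+6.022e-02  f'(a)=-2.031e+00  a ← 8.847905 − (+6.022e-02/-2.031e+00) = 8.877552
iter 3: u=1.360060  f(a)=+3.367e-04  f'(a)=-2.009e+00  a ← 8.877552 − (+3.367e-04/-2.009e+00) = 8.877720
iter 4: u=1.360034  f(a)=+1.065e-08  f'(a)=-2.009e+00  a ← 8.877720 − (+1.065e-08/-2.009e+00) = 8.877720
iter 5: u=1.360034  f(a)=+7.105e-15  f'(a)=-2.009e+00  a ← 8.877720 − (+7.105e-15/-2.009e+00) = 8.877720
converged: |Δa| < 1e-12 after 5 iterations
sag = a·(cosh(S/(2a)) − 1) = 8.877720·(cosh(1.360034) − 1) = 9.556765
T_max/T_min = cosh(S/(2a)) = 2.076489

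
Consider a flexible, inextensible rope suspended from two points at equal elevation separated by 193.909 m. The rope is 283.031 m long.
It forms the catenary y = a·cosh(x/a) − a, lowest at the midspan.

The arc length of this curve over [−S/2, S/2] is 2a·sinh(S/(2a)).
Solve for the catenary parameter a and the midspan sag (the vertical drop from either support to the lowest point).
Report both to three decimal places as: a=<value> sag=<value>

seed: a₀ = √(S³/(24(L−S))) = √(193.909³/(24·89.122)) = 58.384675
iter 1: u=1.660616  f(a)=+1.313e+01  f'(a)=-3.982e+00  a ← 58.384675 − (+1.313e+01/-3.982e+00) = 61.681143
iter 2: u=1.571866  f(a)=+1.194e+00  f'(a)=-3.288e+00  a ← 61.681143 − (+1.194e+00/-3.288e+00) = 62.044226
iter 3: u=1.562668  f(a)=+1.206e-02  f'(a)=-3.222e+00  a ← 62.044226 − (+1.206e-02/-3.222e+00) = 62.047968
iter 4: u=1.562573  f(a)=+1.257e-06  f'(a)=-3.221e+00  a ← 62.047968 − (+1.257e-06/-3.221e+00) = 62.047968
iter 5: u=1.562573  f(a)=+5.684e-14  f'(a)=-3.221e+00  a ← 62.047968 − (+5.684e-14/-3.221e+00) = 62.047968
converged: |Δa| < 1e-12 after 5 iterations
sag = a·(cosh(S/(2a)) − 1) = 62.047968·(cosh(1.562573) − 1) = 92.472539
T_max/T_min = cosh(S/(2a)) = 2.490340

a=62.048 sag=92.473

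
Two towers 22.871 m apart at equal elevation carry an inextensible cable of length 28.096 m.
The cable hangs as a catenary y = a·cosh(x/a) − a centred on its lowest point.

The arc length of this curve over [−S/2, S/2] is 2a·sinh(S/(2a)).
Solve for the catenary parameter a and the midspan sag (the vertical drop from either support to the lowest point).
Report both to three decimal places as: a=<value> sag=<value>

seed: a₀ = √(S³/(24(L−S))) = √(22.871³/(24·5.225)) = 9.767400
iter 1: u=1.170782  f(a)=+3.700e-01  f'(a)=-1.224e+00  a ← 9.767400 − (+3.700e-01/-1.224e+00) = 10.069725
iter 2: u=1.135632  f(a)=+1.787e-02  f'(a)=-1.108e+00  a ← 10.069725 − (+1.787e-02/-1.108e+00) = 10.085853
iter 3: u=1.133816  f(a)=+4.640e-05  f'(a)=-1.102e+00  a ← 10.085853 − (+4.640e-05/-1.102e+00) = 10.085895
iter 4: u=1.133811  f(a)=+3.144e-10  f'(a)=-1.102e+00  a ← 10.085895 − (+3.144e-10/-1.102e+00) = 10.085895
iter 5: u=1.133811  f(a)=+0.000e+00  f'(a)=-1.102e+00  a ← 10.085895 − (+0.000e+00/-1.102e+00) = 10.085895
converged: |Δa| < 1e-12 after 5 iterations
sag = a·(cosh(S/(2a)) − 1) = 10.085895·(cosh(1.133811) − 1) = 7.207791
T_max/T_min = cosh(S/(2a)) = 1.714641

a=10.086 sag=7.208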